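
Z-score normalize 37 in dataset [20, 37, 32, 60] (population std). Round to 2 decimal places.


Mean = (20 + 37 + 32 + 60) / 4 = 37.25
Variance = sum((x_i - mean)^2) / n = 210.6875
Std = sqrt(210.6875) = 14.5151
Z = (x - mean) / std
= (37 - 37.25) / 14.5151
= -0.25 / 14.5151
= -0.02

-0.02


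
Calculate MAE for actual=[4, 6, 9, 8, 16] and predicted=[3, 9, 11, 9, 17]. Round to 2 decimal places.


Absolute errors: [1, 3, 2, 1, 1]
Sum of absolute errors = 8
MAE = 8 / 5 = 1.60

1.60


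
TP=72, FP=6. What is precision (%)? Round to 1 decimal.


Precision = TP / (TP + FP) * 100
= 72 / (72 + 6)
= 72 / 78
= 0.9231
= 92.3%

92.3


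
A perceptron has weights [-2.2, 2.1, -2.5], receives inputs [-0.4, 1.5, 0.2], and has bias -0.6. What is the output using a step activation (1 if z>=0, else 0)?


z = w . x + b
= -2.2*-0.4 + 2.1*1.5 + -2.5*0.2 + -0.6
= 0.88 + 3.15 + -0.5 + -0.6
= 3.53 + -0.6
= 2.93
Since z = 2.93 >= 0, output = 1

1


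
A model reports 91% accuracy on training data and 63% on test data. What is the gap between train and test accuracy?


Gap = train_accuracy - test_accuracy
= 91 - 63
= 28%
This large gap strongly indicates overfitting.

28


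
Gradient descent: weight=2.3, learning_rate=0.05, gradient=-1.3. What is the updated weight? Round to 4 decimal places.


w_new = w_old - lr * gradient
= 2.3 - 0.05 * -1.3
= 2.3 - (-0.065)
= 2.3650

2.3650


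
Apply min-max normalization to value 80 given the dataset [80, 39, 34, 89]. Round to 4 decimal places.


Min = 34, Max = 89
Range = 89 - 34 = 55
Scaled = (x - min) / (max - min)
= (80 - 34) / 55
= 46 / 55
= 0.8364

0.8364


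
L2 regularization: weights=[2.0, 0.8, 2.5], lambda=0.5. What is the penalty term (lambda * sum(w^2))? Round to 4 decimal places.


Squaring each weight:
2.0^2 = 4.0
0.8^2 = 0.64
2.5^2 = 6.25
Sum of squares = 10.89
Penalty = 0.5 * 10.89 = 5.4450

5.4450


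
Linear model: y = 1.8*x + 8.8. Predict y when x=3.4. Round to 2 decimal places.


y = 1.8 * 3.4 + (8.8)
= 6.12 + (8.8)
= 14.92

14.92


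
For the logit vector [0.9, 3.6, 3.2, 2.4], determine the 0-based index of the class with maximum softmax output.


Softmax is a monotonic transformation, so it preserves the argmax.
We need to find the index of the maximum logit.
Index 0: 0.9
Index 1: 3.6
Index 2: 3.2
Index 3: 2.4
Maximum logit = 3.6 at index 1

1


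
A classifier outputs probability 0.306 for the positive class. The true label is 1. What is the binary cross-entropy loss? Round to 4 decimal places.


For y=1: Loss = -log(p)
= -log(0.306)
= -(-1.1842)
= 1.1842

1.1842


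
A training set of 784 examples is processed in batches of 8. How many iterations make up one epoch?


Iterations per epoch = dataset_size / batch_size
= 784 / 8
= 98

98


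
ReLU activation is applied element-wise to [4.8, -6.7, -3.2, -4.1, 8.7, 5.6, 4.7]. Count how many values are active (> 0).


ReLU(x) = max(0, x) for each element:
ReLU(4.8) = 4.8
ReLU(-6.7) = 0
ReLU(-3.2) = 0
ReLU(-4.1) = 0
ReLU(8.7) = 8.7
ReLU(5.6) = 5.6
ReLU(4.7) = 4.7
Active neurons (>0): 4

4


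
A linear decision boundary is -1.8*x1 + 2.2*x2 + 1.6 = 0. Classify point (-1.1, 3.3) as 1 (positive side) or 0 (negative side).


Compute -1.8 * -1.1 + 2.2 * 3.3 + 1.6
= 1.98 + 7.26 + 1.6
= 10.84
Since 10.84 >= 0, the point is on the positive side.

1


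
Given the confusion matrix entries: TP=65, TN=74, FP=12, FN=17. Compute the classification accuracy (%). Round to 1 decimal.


Accuracy = (TP + TN) / (TP + TN + FP + FN) * 100
= (65 + 74) / (65 + 74 + 12 + 17)
= 139 / 168
= 0.8274
= 82.7%

82.7


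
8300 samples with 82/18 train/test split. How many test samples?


Train samples = 8300 * 82% = 6806
Test samples = 8300 - 6806
= 1494

1494


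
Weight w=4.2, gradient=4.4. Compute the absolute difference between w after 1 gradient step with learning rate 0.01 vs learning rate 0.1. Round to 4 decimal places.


With lr=0.01: w_new = 4.2 - 0.01 * 4.4 = 4.156
With lr=0.1: w_new = 4.2 - 0.1 * 4.4 = 3.76
Absolute difference = |4.156 - 3.76|
= 0.3960

0.3960


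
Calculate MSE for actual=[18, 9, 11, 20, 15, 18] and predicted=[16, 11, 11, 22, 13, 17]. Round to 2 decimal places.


Differences: [2, -2, 0, -2, 2, 1]
Squared errors: [4, 4, 0, 4, 4, 1]
Sum of squared errors = 17
MSE = 17 / 6 = 2.83

2.83


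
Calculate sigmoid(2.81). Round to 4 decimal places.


sigmoid(z) = 1 / (1 + exp(-z))
exp(-(2.81)) = exp(-2.81) = 0.0602
1 + 0.0602 = 1.0602
1 / 1.0602 = 0.9432

0.9432


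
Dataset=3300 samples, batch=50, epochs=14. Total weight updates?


Iterations per epoch = 3300 / 50 = 66
Total updates = iterations_per_epoch * epochs
= 66 * 14
= 924

924


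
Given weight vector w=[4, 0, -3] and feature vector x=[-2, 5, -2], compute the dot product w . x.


Element-wise products:
4 * -2 = -8
0 * 5 = 0
-3 * -2 = 6
Sum = -8 + 0 + 6
= -2

-2


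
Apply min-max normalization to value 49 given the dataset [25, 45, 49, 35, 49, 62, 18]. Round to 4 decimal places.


Min = 18, Max = 62
Range = 62 - 18 = 44
Scaled = (x - min) / (max - min)
= (49 - 18) / 44
= 31 / 44
= 0.7045

0.7045


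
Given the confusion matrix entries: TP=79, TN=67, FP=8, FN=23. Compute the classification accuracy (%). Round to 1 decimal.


Accuracy = (TP + TN) / (TP + TN + FP + FN) * 100
= (79 + 67) / (79 + 67 + 8 + 23)
= 146 / 177
= 0.8249
= 82.5%

82.5


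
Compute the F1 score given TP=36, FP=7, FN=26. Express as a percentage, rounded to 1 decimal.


Precision = TP / (TP + FP) = 36 / 43 = 0.8372
Recall = TP / (TP + FN) = 36 / 62 = 0.5806
F1 = 2 * P * R / (P + R)
= 2 * 0.8372 * 0.5806 / (0.8372 + 0.5806)
= 0.9722 / 1.4179
= 0.6857
As percentage: 68.6%

68.6


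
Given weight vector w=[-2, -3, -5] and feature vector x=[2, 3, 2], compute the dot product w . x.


Element-wise products:
-2 * 2 = -4
-3 * 3 = -9
-5 * 2 = -10
Sum = -4 + -9 + -10
= -23

-23


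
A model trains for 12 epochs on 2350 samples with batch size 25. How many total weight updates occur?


Iterations per epoch = 2350 / 25 = 94
Total updates = iterations_per_epoch * epochs
= 94 * 12
= 1128

1128


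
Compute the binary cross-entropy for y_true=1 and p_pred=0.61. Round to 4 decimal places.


For y=1: Loss = -log(p)
= -log(0.61)
= -(-0.4943)
= 0.4943

0.4943


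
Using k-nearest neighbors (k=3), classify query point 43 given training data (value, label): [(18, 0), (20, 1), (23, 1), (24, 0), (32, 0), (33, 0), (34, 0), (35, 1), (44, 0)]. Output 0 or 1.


Distances from query 43:
Point 44 (class 0): distance = 1
Point 35 (class 1): distance = 8
Point 34 (class 0): distance = 9
K=3 nearest neighbors: classes = [0, 1, 0]
Votes for class 1: 1 / 3
Majority vote => class 0

0


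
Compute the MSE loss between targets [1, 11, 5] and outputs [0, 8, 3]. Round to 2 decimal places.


Differences: [1, 3, 2]
Squared errors: [1, 9, 4]
Sum of squared errors = 14
MSE = 14 / 3 = 4.67

4.67


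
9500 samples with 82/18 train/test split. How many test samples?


Train samples = 9500 * 82% = 7790
Test samples = 9500 - 7790
= 1710

1710


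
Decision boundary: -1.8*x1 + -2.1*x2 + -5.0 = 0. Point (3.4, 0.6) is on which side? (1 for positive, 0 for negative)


Compute -1.8 * 3.4 + -2.1 * 0.6 + -5.0
= -6.12 + -1.26 + -5.0
= -12.38
Since -12.38 < 0, the point is on the negative side.

0


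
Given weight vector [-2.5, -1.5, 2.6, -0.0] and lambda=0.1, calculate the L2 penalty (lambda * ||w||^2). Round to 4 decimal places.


Squaring each weight:
(-2.5)^2 = 6.25
(-1.5)^2 = 2.25
2.6^2 = 6.76
(-0.0)^2 = 0.0
Sum of squares = 15.26
Penalty = 0.1 * 15.26 = 1.5260

1.5260


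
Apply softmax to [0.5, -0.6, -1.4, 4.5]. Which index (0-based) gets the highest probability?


Softmax is a monotonic transformation, so it preserves the argmax.
We need to find the index of the maximum logit.
Index 0: 0.5
Index 1: -0.6
Index 2: -1.4
Index 3: 4.5
Maximum logit = 4.5 at index 3

3


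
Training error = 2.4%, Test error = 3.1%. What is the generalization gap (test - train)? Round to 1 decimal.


Generalization gap = test_error - train_error
= 3.1 - 2.4
= 0.7%
A small gap suggests good generalization.

0.7


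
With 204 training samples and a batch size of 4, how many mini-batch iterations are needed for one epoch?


Iterations per epoch = dataset_size / batch_size
= 204 / 4
= 51

51


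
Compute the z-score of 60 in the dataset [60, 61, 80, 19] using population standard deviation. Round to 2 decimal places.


Mean = (60 + 61 + 80 + 19) / 4 = 55.0
Variance = sum((x_i - mean)^2) / n = 495.5
Std = sqrt(495.5) = 22.2598
Z = (x - mean) / std
= (60 - 55.0) / 22.2598
= 5.0 / 22.2598
= 0.22

0.22


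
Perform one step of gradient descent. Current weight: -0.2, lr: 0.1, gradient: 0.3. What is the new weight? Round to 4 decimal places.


w_new = w_old - lr * gradient
= -0.2 - 0.1 * 0.3
= -0.2 - (0.03)
= -0.2300

-0.2300


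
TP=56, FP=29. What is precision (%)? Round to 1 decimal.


Precision = TP / (TP + FP) * 100
= 56 / (56 + 29)
= 56 / 85
= 0.6588
= 65.9%

65.9


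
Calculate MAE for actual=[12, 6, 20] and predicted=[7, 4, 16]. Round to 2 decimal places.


Absolute errors: [5, 2, 4]
Sum of absolute errors = 11
MAE = 11 / 3 = 3.67

3.67


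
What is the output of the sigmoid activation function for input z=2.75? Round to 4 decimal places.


sigmoid(z) = 1 / (1 + exp(-z))
exp(-(2.75)) = exp(-2.75) = 0.0639
1 + 0.0639 = 1.0639
1 / 1.0639 = 0.9399

0.9399


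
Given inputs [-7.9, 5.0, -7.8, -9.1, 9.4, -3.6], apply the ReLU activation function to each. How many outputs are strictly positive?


ReLU(x) = max(0, x) for each element:
ReLU(-7.9) = 0
ReLU(5.0) = 5.0
ReLU(-7.8) = 0
ReLU(-9.1) = 0
ReLU(9.4) = 9.4
ReLU(-3.6) = 0
Active neurons (>0): 2

2


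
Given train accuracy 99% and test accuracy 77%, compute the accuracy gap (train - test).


Gap = train_accuracy - test_accuracy
= 99 - 77
= 22%
This large gap strongly indicates overfitting.

22


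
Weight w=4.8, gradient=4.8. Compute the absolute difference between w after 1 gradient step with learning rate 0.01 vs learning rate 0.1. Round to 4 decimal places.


With lr=0.01: w_new = 4.8 - 0.01 * 4.8 = 4.752
With lr=0.1: w_new = 4.8 - 0.1 * 4.8 = 4.32
Absolute difference = |4.752 - 4.32|
= 0.4320

0.4320


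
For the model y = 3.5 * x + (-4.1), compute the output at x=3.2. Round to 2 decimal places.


y = 3.5 * 3.2 + (-4.1)
= 11.2 + (-4.1)
= 7.10

7.10


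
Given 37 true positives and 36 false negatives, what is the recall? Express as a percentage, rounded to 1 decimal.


Recall = TP / (TP + FN) * 100
= 37 / (37 + 36)
= 37 / 73
= 0.5068
= 50.7%

50.7


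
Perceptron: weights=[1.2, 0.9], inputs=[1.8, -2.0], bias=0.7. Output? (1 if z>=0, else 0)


z = w . x + b
= 1.2*1.8 + 0.9*-2.0 + 0.7
= 2.16 + -1.8 + 0.7
= 0.36 + 0.7
= 1.06
Since z = 1.06 >= 0, output = 1

1


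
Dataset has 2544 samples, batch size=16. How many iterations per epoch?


Iterations per epoch = dataset_size / batch_size
= 2544 / 16
= 159

159


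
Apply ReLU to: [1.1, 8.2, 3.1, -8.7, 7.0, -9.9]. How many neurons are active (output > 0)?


ReLU(x) = max(0, x) for each element:
ReLU(1.1) = 1.1
ReLU(8.2) = 8.2
ReLU(3.1) = 3.1
ReLU(-8.7) = 0
ReLU(7.0) = 7.0
ReLU(-9.9) = 0
Active neurons (>0): 4

4


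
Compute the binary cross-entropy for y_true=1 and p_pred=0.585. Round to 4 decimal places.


For y=1: Loss = -log(p)
= -log(0.585)
= -(-0.5361)
= 0.5361

0.5361


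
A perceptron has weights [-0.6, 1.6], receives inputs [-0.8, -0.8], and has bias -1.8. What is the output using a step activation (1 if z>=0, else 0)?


z = w . x + b
= -0.6*-0.8 + 1.6*-0.8 + -1.8
= 0.48 + -1.28 + -1.8
= -0.8 + -1.8
= -2.6
Since z = -2.6 < 0, output = 0

0


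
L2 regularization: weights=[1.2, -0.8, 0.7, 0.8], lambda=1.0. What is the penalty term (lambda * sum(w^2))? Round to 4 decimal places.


Squaring each weight:
1.2^2 = 1.44
(-0.8)^2 = 0.64
0.7^2 = 0.49
0.8^2 = 0.64
Sum of squares = 3.21
Penalty = 1.0 * 3.21 = 3.2100

3.2100


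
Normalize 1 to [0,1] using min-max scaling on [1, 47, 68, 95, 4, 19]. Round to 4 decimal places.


Min = 1, Max = 95
Range = 95 - 1 = 94
Scaled = (x - min) / (max - min)
= (1 - 1) / 94
= 0 / 94
= 0.0000

0.0000


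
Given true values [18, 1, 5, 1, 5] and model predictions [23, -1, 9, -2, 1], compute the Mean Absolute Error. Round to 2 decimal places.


Absolute errors: [5, 2, 4, 3, 4]
Sum of absolute errors = 18
MAE = 18 / 5 = 3.60

3.60


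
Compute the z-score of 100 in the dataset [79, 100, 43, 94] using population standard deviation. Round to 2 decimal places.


Mean = (79 + 100 + 43 + 94) / 4 = 79.0
Variance = sum((x_i - mean)^2) / n = 490.5
Std = sqrt(490.5) = 22.1472
Z = (x - mean) / std
= (100 - 79.0) / 22.1472
= 21.0 / 22.1472
= 0.95

0.95


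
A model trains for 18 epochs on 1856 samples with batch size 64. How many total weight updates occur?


Iterations per epoch = 1856 / 64 = 29
Total updates = iterations_per_epoch * epochs
= 29 * 18
= 522

522


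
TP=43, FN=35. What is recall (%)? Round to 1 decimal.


Recall = TP / (TP + FN) * 100
= 43 / (43 + 35)
= 43 / 78
= 0.5513
= 55.1%

55.1


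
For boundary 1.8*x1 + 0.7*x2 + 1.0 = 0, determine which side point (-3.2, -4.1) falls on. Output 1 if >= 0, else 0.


Compute 1.8 * -3.2 + 0.7 * -4.1 + 1.0
= -5.76 + -2.87 + 1.0
= -7.63
Since -7.63 < 0, the point is on the negative side.

0


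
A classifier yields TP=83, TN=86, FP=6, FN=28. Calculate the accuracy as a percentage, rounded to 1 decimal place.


Accuracy = (TP + TN) / (TP + TN + FP + FN) * 100
= (83 + 86) / (83 + 86 + 6 + 28)
= 169 / 203
= 0.8325
= 83.3%

83.3


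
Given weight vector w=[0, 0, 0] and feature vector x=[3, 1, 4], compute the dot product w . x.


Element-wise products:
0 * 3 = 0
0 * 1 = 0
0 * 4 = 0
Sum = 0 + 0 + 0
= 0

0


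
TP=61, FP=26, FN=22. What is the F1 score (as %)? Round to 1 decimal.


Precision = TP / (TP + FP) = 61 / 87 = 0.7011
Recall = TP / (TP + FN) = 61 / 83 = 0.7349
F1 = 2 * P * R / (P + R)
= 2 * 0.7011 * 0.7349 / (0.7011 + 0.7349)
= 1.0306 / 1.4361
= 0.7176
As percentage: 71.8%

71.8


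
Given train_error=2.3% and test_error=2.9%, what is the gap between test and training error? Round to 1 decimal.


Generalization gap = test_error - train_error
= 2.9 - 2.3
= 0.6%
A small gap suggests good generalization.

0.6


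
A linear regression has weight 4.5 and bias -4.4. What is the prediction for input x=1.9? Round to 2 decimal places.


y = 4.5 * 1.9 + (-4.4)
= 8.55 + (-4.4)
= 4.15

4.15


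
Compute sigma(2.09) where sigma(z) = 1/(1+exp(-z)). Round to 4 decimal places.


sigmoid(z) = 1 / (1 + exp(-z))
exp(-(2.09)) = exp(-2.09) = 0.1237
1 + 0.1237 = 1.1237
1 / 1.1237 = 0.8899

0.8899


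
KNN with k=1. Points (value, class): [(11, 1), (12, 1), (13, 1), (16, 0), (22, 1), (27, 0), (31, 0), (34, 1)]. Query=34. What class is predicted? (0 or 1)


Distances from query 34:
Point 34 (class 1): distance = 0
K=1 nearest neighbors: classes = [1]
Votes for class 1: 1 / 1
Majority vote => class 1

1


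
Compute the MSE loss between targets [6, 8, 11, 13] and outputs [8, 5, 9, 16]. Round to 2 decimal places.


Differences: [-2, 3, 2, -3]
Squared errors: [4, 9, 4, 9]
Sum of squared errors = 26
MSE = 26 / 4 = 6.50

6.50


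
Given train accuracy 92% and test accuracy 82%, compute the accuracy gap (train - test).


Gap = train_accuracy - test_accuracy
= 92 - 82
= 10%
This moderate gap may indicate mild overfitting.

10


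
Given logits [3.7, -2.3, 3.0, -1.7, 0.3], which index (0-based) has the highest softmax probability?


Softmax is a monotonic transformation, so it preserves the argmax.
We need to find the index of the maximum logit.
Index 0: 3.7
Index 1: -2.3
Index 2: 3.0
Index 3: -1.7
Index 4: 0.3
Maximum logit = 3.7 at index 0

0


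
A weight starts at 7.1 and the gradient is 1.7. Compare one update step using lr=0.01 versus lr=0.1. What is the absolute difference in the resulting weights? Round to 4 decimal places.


With lr=0.01: w_new = 7.1 - 0.01 * 1.7 = 7.083
With lr=0.1: w_new = 7.1 - 0.1 * 1.7 = 6.93
Absolute difference = |7.083 - 6.93|
= 0.1530

0.1530


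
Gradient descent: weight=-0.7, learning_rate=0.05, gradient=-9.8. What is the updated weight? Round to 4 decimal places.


w_new = w_old - lr * gradient
= -0.7 - 0.05 * -9.8
= -0.7 - (-0.49)
= -0.2100

-0.2100


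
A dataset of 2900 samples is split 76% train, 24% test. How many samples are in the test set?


Train samples = 2900 * 76% = 2204
Test samples = 2900 - 2204
= 696

696


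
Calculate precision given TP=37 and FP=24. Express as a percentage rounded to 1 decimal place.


Precision = TP / (TP + FP) * 100
= 37 / (37 + 24)
= 37 / 61
= 0.6066
= 60.7%

60.7


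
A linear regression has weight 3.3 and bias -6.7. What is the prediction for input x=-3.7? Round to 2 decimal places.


y = 3.3 * -3.7 + (-6.7)
= -12.21 + (-6.7)
= -18.91

-18.91


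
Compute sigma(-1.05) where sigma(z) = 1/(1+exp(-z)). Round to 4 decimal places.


sigmoid(z) = 1 / (1 + exp(-z))
exp(-(-1.05)) = exp(1.05) = 2.8577
1 + 2.8577 = 3.8577
1 / 3.8577 = 0.2592

0.2592


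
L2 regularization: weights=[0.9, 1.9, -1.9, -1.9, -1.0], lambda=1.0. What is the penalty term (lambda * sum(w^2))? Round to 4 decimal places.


Squaring each weight:
0.9^2 = 0.81
1.9^2 = 3.61
(-1.9)^2 = 3.61
(-1.9)^2 = 3.61
(-1.0)^2 = 1.0
Sum of squares = 12.64
Penalty = 1.0 * 12.64 = 12.6400

12.6400


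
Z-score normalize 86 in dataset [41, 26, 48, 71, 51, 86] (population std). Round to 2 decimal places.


Mean = (41 + 26 + 48 + 71 + 51 + 86) / 6 = 53.8333
Variance = sum((x_i - mean)^2) / n = 385.1389
Std = sqrt(385.1389) = 19.625
Z = (x - mean) / std
= (86 - 53.8333) / 19.625
= 32.1667 / 19.625
= 1.64

1.64


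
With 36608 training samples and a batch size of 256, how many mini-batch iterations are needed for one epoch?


Iterations per epoch = dataset_size / batch_size
= 36608 / 256
= 143

143


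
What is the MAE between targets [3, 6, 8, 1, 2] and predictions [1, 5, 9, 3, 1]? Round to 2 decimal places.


Absolute errors: [2, 1, 1, 2, 1]
Sum of absolute errors = 7
MAE = 7 / 5 = 1.40

1.40


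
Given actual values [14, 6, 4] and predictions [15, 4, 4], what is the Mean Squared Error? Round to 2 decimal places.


Differences: [-1, 2, 0]
Squared errors: [1, 4, 0]
Sum of squared errors = 5
MSE = 5 / 3 = 1.67

1.67


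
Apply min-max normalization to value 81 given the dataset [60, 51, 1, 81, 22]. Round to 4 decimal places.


Min = 1, Max = 81
Range = 81 - 1 = 80
Scaled = (x - min) / (max - min)
= (81 - 1) / 80
= 80 / 80
= 1.0000

1.0000


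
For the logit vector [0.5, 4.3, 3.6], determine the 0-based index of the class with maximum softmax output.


Softmax is a monotonic transformation, so it preserves the argmax.
We need to find the index of the maximum logit.
Index 0: 0.5
Index 1: 4.3
Index 2: 3.6
Maximum logit = 4.3 at index 1

1


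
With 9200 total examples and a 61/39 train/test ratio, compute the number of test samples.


Train samples = 9200 * 61% = 5612
Test samples = 9200 - 5612
= 3588

3588


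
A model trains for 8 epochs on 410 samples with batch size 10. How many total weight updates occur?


Iterations per epoch = 410 / 10 = 41
Total updates = iterations_per_epoch * epochs
= 41 * 8
= 328

328


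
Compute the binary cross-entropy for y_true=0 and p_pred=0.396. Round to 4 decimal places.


For y=0: Loss = -log(1-p)
= -log(1 - 0.396)
= -log(0.604)
= -(-0.5042)
= 0.5042

0.5042


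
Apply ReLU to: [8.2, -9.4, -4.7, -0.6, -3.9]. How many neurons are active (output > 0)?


ReLU(x) = max(0, x) for each element:
ReLU(8.2) = 8.2
ReLU(-9.4) = 0
ReLU(-4.7) = 0
ReLU(-0.6) = 0
ReLU(-3.9) = 0
Active neurons (>0): 1

1


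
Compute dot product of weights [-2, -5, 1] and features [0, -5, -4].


Element-wise products:
-2 * 0 = 0
-5 * -5 = 25
1 * -4 = -4
Sum = 0 + 25 + -4
= 21

21


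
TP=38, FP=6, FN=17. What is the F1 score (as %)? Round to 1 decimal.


Precision = TP / (TP + FP) = 38 / 44 = 0.8636
Recall = TP / (TP + FN) = 38 / 55 = 0.6909
F1 = 2 * P * R / (P + R)
= 2 * 0.8636 * 0.6909 / (0.8636 + 0.6909)
= 1.1934 / 1.5545
= 0.7677
As percentage: 76.8%

76.8


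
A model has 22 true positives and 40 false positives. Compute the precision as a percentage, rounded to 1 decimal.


Precision = TP / (TP + FP) * 100
= 22 / (22 + 40)
= 22 / 62
= 0.3548
= 35.5%

35.5


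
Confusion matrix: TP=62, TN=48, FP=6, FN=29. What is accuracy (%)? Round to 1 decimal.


Accuracy = (TP + TN) / (TP + TN + FP + FN) * 100
= (62 + 48) / (62 + 48 + 6 + 29)
= 110 / 145
= 0.7586
= 75.9%

75.9


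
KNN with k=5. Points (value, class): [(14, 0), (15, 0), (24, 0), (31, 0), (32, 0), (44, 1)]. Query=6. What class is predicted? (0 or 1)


Distances from query 6:
Point 14 (class 0): distance = 8
Point 15 (class 0): distance = 9
Point 24 (class 0): distance = 18
Point 31 (class 0): distance = 25
Point 32 (class 0): distance = 26
K=5 nearest neighbors: classes = [0, 0, 0, 0, 0]
Votes for class 1: 0 / 5
Majority vote => class 0

0


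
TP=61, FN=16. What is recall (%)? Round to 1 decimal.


Recall = TP / (TP + FN) * 100
= 61 / (61 + 16)
= 61 / 77
= 0.7922
= 79.2%

79.2


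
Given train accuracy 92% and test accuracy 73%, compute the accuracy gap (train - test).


Gap = train_accuracy - test_accuracy
= 92 - 73
= 19%
This gap suggests the model is overfitting.

19


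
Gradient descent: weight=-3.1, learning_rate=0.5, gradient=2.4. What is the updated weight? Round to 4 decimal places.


w_new = w_old - lr * gradient
= -3.1 - 0.5 * 2.4
= -3.1 - (1.2)
= -4.3000

-4.3000


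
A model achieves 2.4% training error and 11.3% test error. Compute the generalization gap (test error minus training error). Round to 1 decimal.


Generalization gap = test_error - train_error
= 11.3 - 2.4
= 8.9%
A moderate gap.

8.9


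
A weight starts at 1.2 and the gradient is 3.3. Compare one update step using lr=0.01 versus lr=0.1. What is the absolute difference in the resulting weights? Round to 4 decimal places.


With lr=0.01: w_new = 1.2 - 0.01 * 3.3 = 1.167
With lr=0.1: w_new = 1.2 - 0.1 * 3.3 = 0.87
Absolute difference = |1.167 - 0.87|
= 0.2970

0.2970


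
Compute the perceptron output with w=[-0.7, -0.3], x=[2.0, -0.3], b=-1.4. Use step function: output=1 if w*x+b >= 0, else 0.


z = w . x + b
= -0.7*2.0 + -0.3*-0.3 + -1.4
= -1.4 + 0.09 + -1.4
= -1.31 + -1.4
= -2.71
Since z = -2.71 < 0, output = 0

0


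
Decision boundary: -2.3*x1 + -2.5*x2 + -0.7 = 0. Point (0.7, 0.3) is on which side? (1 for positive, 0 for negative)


Compute -2.3 * 0.7 + -2.5 * 0.3 + -0.7
= -1.61 + -0.75 + -0.7
= -3.06
Since -3.06 < 0, the point is on the negative side.

0


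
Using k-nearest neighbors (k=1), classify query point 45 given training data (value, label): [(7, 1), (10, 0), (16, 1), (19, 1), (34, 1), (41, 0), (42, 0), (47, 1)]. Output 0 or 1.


Distances from query 45:
Point 47 (class 1): distance = 2
K=1 nearest neighbors: classes = [1]
Votes for class 1: 1 / 1
Majority vote => class 1

1


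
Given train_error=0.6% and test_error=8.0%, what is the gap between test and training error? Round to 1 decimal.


Generalization gap = test_error - train_error
= 8.0 - 0.6
= 7.4%
A moderate gap.

7.4


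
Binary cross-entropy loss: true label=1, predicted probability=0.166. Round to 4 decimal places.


For y=1: Loss = -log(p)
= -log(0.166)
= -(-1.7958)
= 1.7958

1.7958


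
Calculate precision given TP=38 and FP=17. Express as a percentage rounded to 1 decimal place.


Precision = TP / (TP + FP) * 100
= 38 / (38 + 17)
= 38 / 55
= 0.6909
= 69.1%

69.1


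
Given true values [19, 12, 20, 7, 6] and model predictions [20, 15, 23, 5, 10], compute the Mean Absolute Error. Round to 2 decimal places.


Absolute errors: [1, 3, 3, 2, 4]
Sum of absolute errors = 13
MAE = 13 / 5 = 2.60

2.60


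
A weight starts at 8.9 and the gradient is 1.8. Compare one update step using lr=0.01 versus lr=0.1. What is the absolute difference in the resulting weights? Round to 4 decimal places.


With lr=0.01: w_new = 8.9 - 0.01 * 1.8 = 8.882
With lr=0.1: w_new = 8.9 - 0.1 * 1.8 = 8.72
Absolute difference = |8.882 - 8.72|
= 0.1620

0.1620


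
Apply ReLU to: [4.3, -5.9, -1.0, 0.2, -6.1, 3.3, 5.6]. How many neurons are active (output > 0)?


ReLU(x) = max(0, x) for each element:
ReLU(4.3) = 4.3
ReLU(-5.9) = 0
ReLU(-1.0) = 0
ReLU(0.2) = 0.2
ReLU(-6.1) = 0
ReLU(3.3) = 3.3
ReLU(5.6) = 5.6
Active neurons (>0): 4

4


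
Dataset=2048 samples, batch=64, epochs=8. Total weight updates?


Iterations per epoch = 2048 / 64 = 32
Total updates = iterations_per_epoch * epochs
= 32 * 8
= 256

256


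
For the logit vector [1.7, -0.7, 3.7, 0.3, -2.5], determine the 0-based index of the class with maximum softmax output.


Softmax is a monotonic transformation, so it preserves the argmax.
We need to find the index of the maximum logit.
Index 0: 1.7
Index 1: -0.7
Index 2: 3.7
Index 3: 0.3
Index 4: -2.5
Maximum logit = 3.7 at index 2

2


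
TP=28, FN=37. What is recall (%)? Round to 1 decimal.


Recall = TP / (TP + FN) * 100
= 28 / (28 + 37)
= 28 / 65
= 0.4308
= 43.1%

43.1


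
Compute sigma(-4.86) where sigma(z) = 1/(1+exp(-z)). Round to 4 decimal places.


sigmoid(z) = 1 / (1 + exp(-z))
exp(-(-4.86)) = exp(4.86) = 129.0242
1 + 129.0242 = 130.0242
1 / 130.0242 = 0.0077

0.0077


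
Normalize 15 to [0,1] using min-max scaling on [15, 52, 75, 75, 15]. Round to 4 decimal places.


Min = 15, Max = 75
Range = 75 - 15 = 60
Scaled = (x - min) / (max - min)
= (15 - 15) / 60
= 0 / 60
= 0.0000

0.0000


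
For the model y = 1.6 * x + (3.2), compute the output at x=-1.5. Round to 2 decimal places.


y = 1.6 * -1.5 + (3.2)
= -2.4 + (3.2)
= 0.80

0.80


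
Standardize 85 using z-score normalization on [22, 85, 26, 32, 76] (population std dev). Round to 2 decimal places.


Mean = (22 + 85 + 26 + 32 + 76) / 5 = 48.2
Variance = sum((x_i - mean)^2) / n = 713.76
Std = sqrt(713.76) = 26.7163
Z = (x - mean) / std
= (85 - 48.2) / 26.7163
= 36.8 / 26.7163
= 1.38

1.38


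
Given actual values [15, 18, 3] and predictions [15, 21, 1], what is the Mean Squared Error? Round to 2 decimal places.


Differences: [0, -3, 2]
Squared errors: [0, 9, 4]
Sum of squared errors = 13
MSE = 13 / 3 = 4.33

4.33


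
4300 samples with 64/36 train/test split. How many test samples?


Train samples = 4300 * 64% = 2752
Test samples = 4300 - 2752
= 1548

1548


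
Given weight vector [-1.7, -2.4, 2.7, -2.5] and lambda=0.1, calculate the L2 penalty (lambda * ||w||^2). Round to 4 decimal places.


Squaring each weight:
(-1.7)^2 = 2.89
(-2.4)^2 = 5.76
2.7^2 = 7.29
(-2.5)^2 = 6.25
Sum of squares = 22.19
Penalty = 0.1 * 22.19 = 2.2190

2.2190


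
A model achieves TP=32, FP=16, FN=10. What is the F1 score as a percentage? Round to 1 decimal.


Precision = TP / (TP + FP) = 32 / 48 = 0.6667
Recall = TP / (TP + FN) = 32 / 42 = 0.7619
F1 = 2 * P * R / (P + R)
= 2 * 0.6667 * 0.7619 / (0.6667 + 0.7619)
= 1.0159 / 1.4286
= 0.7111
As percentage: 71.1%

71.1


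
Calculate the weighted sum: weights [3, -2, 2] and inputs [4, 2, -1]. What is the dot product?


Element-wise products:
3 * 4 = 12
-2 * 2 = -4
2 * -1 = -2
Sum = 12 + -4 + -2
= 6

6


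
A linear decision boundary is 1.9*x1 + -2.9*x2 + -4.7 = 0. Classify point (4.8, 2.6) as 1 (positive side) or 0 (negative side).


Compute 1.9 * 4.8 + -2.9 * 2.6 + -4.7
= 9.12 + -7.54 + -4.7
= -3.12
Since -3.12 < 0, the point is on the negative side.

0


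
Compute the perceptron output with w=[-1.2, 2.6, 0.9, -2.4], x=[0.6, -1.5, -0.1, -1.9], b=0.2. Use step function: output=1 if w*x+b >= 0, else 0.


z = w . x + b
= -1.2*0.6 + 2.6*-1.5 + 0.9*-0.1 + -2.4*-1.9 + 0.2
= -0.72 + -3.9 + -0.09 + 4.56 + 0.2
= -0.15 + 0.2
= 0.05
Since z = 0.05 >= 0, output = 1

1


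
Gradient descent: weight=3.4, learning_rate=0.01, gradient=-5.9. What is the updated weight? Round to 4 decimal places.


w_new = w_old - lr * gradient
= 3.4 - 0.01 * -5.9
= 3.4 - (-0.059)
= 3.4590

3.4590


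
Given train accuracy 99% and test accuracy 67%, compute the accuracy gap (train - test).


Gap = train_accuracy - test_accuracy
= 99 - 67
= 32%
This large gap strongly indicates overfitting.

32


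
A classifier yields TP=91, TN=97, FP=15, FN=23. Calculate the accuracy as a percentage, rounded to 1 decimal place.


Accuracy = (TP + TN) / (TP + TN + FP + FN) * 100
= (91 + 97) / (91 + 97 + 15 + 23)
= 188 / 226
= 0.8319
= 83.2%

83.2


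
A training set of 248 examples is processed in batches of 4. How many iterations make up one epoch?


Iterations per epoch = dataset_size / batch_size
= 248 / 4
= 62

62


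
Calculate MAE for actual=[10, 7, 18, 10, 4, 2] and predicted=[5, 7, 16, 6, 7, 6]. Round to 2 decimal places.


Absolute errors: [5, 0, 2, 4, 3, 4]
Sum of absolute errors = 18
MAE = 18 / 6 = 3.00

3.00


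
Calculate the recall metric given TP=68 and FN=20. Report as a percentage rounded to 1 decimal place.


Recall = TP / (TP + FN) * 100
= 68 / (68 + 20)
= 68 / 88
= 0.7727
= 77.3%

77.3


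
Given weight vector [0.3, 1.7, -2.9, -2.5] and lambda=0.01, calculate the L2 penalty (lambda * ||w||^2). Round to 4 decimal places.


Squaring each weight:
0.3^2 = 0.09
1.7^2 = 2.89
(-2.9)^2 = 8.41
(-2.5)^2 = 6.25
Sum of squares = 17.64
Penalty = 0.01 * 17.64 = 0.1764

0.1764


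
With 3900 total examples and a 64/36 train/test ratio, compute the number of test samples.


Train samples = 3900 * 64% = 2496
Test samples = 3900 - 2496
= 1404

1404


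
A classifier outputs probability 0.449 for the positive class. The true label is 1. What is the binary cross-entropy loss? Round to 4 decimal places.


For y=1: Loss = -log(p)
= -log(0.449)
= -(-0.8007)
= 0.8007

0.8007


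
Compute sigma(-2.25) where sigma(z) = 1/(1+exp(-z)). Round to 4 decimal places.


sigmoid(z) = 1 / (1 + exp(-z))
exp(-(-2.25)) = exp(2.25) = 9.4877
1 + 9.4877 = 10.4877
1 / 10.4877 = 0.0953

0.0953


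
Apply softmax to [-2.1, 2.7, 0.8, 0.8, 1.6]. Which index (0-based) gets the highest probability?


Softmax is a monotonic transformation, so it preserves the argmax.
We need to find the index of the maximum logit.
Index 0: -2.1
Index 1: 2.7
Index 2: 0.8
Index 3: 0.8
Index 4: 1.6
Maximum logit = 2.7 at index 1

1


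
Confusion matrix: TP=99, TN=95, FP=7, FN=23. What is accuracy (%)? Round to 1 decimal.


Accuracy = (TP + TN) / (TP + TN + FP + FN) * 100
= (99 + 95) / (99 + 95 + 7 + 23)
= 194 / 224
= 0.8661
= 86.6%

86.6


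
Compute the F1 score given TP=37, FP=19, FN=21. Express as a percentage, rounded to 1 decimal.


Precision = TP / (TP + FP) = 37 / 56 = 0.6607
Recall = TP / (TP + FN) = 37 / 58 = 0.6379
F1 = 2 * P * R / (P + R)
= 2 * 0.6607 * 0.6379 / (0.6607 + 0.6379)
= 0.843 / 1.2986
= 0.6491
As percentage: 64.9%

64.9


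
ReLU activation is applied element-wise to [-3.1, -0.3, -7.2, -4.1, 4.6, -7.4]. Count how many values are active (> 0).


ReLU(x) = max(0, x) for each element:
ReLU(-3.1) = 0
ReLU(-0.3) = 0
ReLU(-7.2) = 0
ReLU(-4.1) = 0
ReLU(4.6) = 4.6
ReLU(-7.4) = 0
Active neurons (>0): 1

1


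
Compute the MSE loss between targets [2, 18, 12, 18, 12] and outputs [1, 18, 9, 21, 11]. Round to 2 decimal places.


Differences: [1, 0, 3, -3, 1]
Squared errors: [1, 0, 9, 9, 1]
Sum of squared errors = 20
MSE = 20 / 5 = 4.00

4.00


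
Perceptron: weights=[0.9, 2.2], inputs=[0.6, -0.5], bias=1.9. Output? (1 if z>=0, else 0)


z = w . x + b
= 0.9*0.6 + 2.2*-0.5 + 1.9
= 0.54 + -1.1 + 1.9
= -0.56 + 1.9
= 1.34
Since z = 1.34 >= 0, output = 1

1


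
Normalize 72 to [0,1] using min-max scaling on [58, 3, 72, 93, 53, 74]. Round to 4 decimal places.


Min = 3, Max = 93
Range = 93 - 3 = 90
Scaled = (x - min) / (max - min)
= (72 - 3) / 90
= 69 / 90
= 0.7667

0.7667


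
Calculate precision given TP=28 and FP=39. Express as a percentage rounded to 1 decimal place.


Precision = TP / (TP + FP) * 100
= 28 / (28 + 39)
= 28 / 67
= 0.4179
= 41.8%

41.8


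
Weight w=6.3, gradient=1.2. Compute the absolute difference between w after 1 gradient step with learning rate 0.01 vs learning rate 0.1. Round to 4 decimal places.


With lr=0.01: w_new = 6.3 - 0.01 * 1.2 = 6.288
With lr=0.1: w_new = 6.3 - 0.1 * 1.2 = 6.18
Absolute difference = |6.288 - 6.18|
= 0.1080

0.1080


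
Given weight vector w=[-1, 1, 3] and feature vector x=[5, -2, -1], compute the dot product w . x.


Element-wise products:
-1 * 5 = -5
1 * -2 = -2
3 * -1 = -3
Sum = -5 + -2 + -3
= -10

-10


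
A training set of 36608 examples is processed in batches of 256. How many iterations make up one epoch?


Iterations per epoch = dataset_size / batch_size
= 36608 / 256
= 143

143


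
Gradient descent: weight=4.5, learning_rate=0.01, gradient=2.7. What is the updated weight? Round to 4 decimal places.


w_new = w_old - lr * gradient
= 4.5 - 0.01 * 2.7
= 4.5 - (0.027)
= 4.4730

4.4730


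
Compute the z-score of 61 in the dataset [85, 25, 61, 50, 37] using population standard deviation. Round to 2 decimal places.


Mean = (85 + 25 + 61 + 50 + 37) / 5 = 51.6
Variance = sum((x_i - mean)^2) / n = 425.44
Std = sqrt(425.44) = 20.6262
Z = (x - mean) / std
= (61 - 51.6) / 20.6262
= 9.4 / 20.6262
= 0.46

0.46


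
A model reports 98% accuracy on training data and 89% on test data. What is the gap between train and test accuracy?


Gap = train_accuracy - test_accuracy
= 98 - 89
= 9%
This moderate gap may indicate mild overfitting.

9


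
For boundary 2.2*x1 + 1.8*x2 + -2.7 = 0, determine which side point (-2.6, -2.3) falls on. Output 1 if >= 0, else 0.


Compute 2.2 * -2.6 + 1.8 * -2.3 + -2.7
= -5.72 + -4.14 + -2.7
= -12.56
Since -12.56 < 0, the point is on the negative side.

0


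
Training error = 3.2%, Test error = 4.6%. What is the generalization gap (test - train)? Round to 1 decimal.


Generalization gap = test_error - train_error
= 4.6 - 3.2
= 1.4%
A small gap suggests good generalization.

1.4


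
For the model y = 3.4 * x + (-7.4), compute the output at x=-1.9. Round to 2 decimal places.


y = 3.4 * -1.9 + (-7.4)
= -6.46 + (-7.4)
= -13.86

-13.86


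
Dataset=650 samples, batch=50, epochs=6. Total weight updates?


Iterations per epoch = 650 / 50 = 13
Total updates = iterations_per_epoch * epochs
= 13 * 6
= 78

78


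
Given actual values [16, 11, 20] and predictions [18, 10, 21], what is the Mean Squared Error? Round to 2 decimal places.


Differences: [-2, 1, -1]
Squared errors: [4, 1, 1]
Sum of squared errors = 6
MSE = 6 / 3 = 2.00

2.00


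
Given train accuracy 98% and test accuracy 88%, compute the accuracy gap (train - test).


Gap = train_accuracy - test_accuracy
= 98 - 88
= 10%
This moderate gap may indicate mild overfitting.

10


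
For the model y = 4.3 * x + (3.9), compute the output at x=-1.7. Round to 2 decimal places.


y = 4.3 * -1.7 + (3.9)
= -7.31 + (3.9)
= -3.41

-3.41


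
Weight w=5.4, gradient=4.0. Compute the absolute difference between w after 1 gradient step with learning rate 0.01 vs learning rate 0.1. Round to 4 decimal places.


With lr=0.01: w_new = 5.4 - 0.01 * 4.0 = 5.36
With lr=0.1: w_new = 5.4 - 0.1 * 4.0 = 5.0
Absolute difference = |5.36 - 5.0|
= 0.3600

0.3600


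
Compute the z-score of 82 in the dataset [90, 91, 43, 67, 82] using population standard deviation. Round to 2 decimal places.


Mean = (90 + 91 + 43 + 67 + 82) / 5 = 74.6
Variance = sum((x_i - mean)^2) / n = 323.44
Std = sqrt(323.44) = 17.9844
Z = (x - mean) / std
= (82 - 74.6) / 17.9844
= 7.4 / 17.9844
= 0.41

0.41


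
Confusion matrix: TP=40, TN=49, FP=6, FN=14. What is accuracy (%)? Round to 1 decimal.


Accuracy = (TP + TN) / (TP + TN + FP + FN) * 100
= (40 + 49) / (40 + 49 + 6 + 14)
= 89 / 109
= 0.8165
= 81.7%

81.7


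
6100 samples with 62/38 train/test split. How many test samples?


Train samples = 6100 * 62% = 3782
Test samples = 6100 - 3782
= 2318

2318


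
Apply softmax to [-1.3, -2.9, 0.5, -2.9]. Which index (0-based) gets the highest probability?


Softmax is a monotonic transformation, so it preserves the argmax.
We need to find the index of the maximum logit.
Index 0: -1.3
Index 1: -2.9
Index 2: 0.5
Index 3: -2.9
Maximum logit = 0.5 at index 2

2


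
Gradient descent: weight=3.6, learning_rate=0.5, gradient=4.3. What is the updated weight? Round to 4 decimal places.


w_new = w_old - lr * gradient
= 3.6 - 0.5 * 4.3
= 3.6 - (2.15)
= 1.4500

1.4500


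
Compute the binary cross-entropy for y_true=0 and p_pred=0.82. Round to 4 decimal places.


For y=0: Loss = -log(1-p)
= -log(1 - 0.82)
= -log(0.18)
= -(-1.7148)
= 1.7148

1.7148


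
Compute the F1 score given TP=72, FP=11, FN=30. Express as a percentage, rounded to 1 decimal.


Precision = TP / (TP + FP) = 72 / 83 = 0.8675
Recall = TP / (TP + FN) = 72 / 102 = 0.7059
F1 = 2 * P * R / (P + R)
= 2 * 0.8675 * 0.7059 / (0.8675 + 0.7059)
= 1.2247 / 1.5734
= 0.7784
As percentage: 77.8%

77.8


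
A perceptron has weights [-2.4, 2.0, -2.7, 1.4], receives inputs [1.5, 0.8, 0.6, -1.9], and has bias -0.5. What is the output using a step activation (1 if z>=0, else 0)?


z = w . x + b
= -2.4*1.5 + 2.0*0.8 + -2.7*0.6 + 1.4*-1.9 + -0.5
= -3.6 + 1.6 + -1.62 + -2.66 + -0.5
= -6.28 + -0.5
= -6.78
Since z = -6.78 < 0, output = 0

0


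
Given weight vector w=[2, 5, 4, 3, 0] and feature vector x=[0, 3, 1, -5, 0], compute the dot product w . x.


Element-wise products:
2 * 0 = 0
5 * 3 = 15
4 * 1 = 4
3 * -5 = -15
0 * 0 = 0
Sum = 0 + 15 + 4 + -15 + 0
= 4

4


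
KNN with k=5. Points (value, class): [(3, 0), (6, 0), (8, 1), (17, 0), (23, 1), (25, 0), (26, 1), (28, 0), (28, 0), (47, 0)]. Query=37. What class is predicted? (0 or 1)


Distances from query 37:
Point 28 (class 0): distance = 9
Point 28 (class 0): distance = 9
Point 47 (class 0): distance = 10
Point 26 (class 1): distance = 11
Point 25 (class 0): distance = 12
K=5 nearest neighbors: classes = [0, 0, 0, 1, 0]
Votes for class 1: 1 / 5
Majority vote => class 0

0


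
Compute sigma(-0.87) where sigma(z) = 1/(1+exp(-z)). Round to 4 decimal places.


sigmoid(z) = 1 / (1 + exp(-z))
exp(-(-0.87)) = exp(0.87) = 2.3869
1 + 2.3869 = 3.3869
1 / 3.3869 = 0.2953

0.2953


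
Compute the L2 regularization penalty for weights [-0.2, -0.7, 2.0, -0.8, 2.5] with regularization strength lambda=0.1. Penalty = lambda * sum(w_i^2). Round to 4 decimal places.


Squaring each weight:
(-0.2)^2 = 0.04
(-0.7)^2 = 0.49
2.0^2 = 4.0
(-0.8)^2 = 0.64
2.5^2 = 6.25
Sum of squares = 11.42
Penalty = 0.1 * 11.42 = 1.1420

1.1420


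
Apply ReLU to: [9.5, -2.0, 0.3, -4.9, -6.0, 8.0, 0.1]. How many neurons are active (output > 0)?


ReLU(x) = max(0, x) for each element:
ReLU(9.5) = 9.5
ReLU(-2.0) = 0
ReLU(0.3) = 0.3
ReLU(-4.9) = 0
ReLU(-6.0) = 0
ReLU(8.0) = 8.0
ReLU(0.1) = 0.1
Active neurons (>0): 4

4


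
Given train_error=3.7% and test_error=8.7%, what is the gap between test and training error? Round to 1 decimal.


Generalization gap = test_error - train_error
= 8.7 - 3.7
= 5.0%
A moderate gap.

5.0


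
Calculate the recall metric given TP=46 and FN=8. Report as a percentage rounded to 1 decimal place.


Recall = TP / (TP + FN) * 100
= 46 / (46 + 8)
= 46 / 54
= 0.8519
= 85.2%

85.2


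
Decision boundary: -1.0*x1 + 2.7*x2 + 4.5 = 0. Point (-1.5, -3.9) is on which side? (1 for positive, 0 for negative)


Compute -1.0 * -1.5 + 2.7 * -3.9 + 4.5
= 1.5 + -10.53 + 4.5
= -4.53
Since -4.53 < 0, the point is on the negative side.

0


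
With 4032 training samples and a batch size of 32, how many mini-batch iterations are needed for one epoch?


Iterations per epoch = dataset_size / batch_size
= 4032 / 32
= 126

126
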